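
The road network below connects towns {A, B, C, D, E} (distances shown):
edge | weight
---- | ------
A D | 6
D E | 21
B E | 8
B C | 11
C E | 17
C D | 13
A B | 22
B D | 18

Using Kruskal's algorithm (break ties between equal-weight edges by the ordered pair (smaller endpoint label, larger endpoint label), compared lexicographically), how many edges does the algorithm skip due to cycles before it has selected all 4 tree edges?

Kruskal's algorithm — process edges by increasing weight (ties by edge label):
A D (6): add — endpoints in different components.
B E (8): add — endpoints in different components.
B C (11): add — endpoints in different components.
C D (13): add — endpoints in different components.
Edges rejected before the tree was complete: 0.

0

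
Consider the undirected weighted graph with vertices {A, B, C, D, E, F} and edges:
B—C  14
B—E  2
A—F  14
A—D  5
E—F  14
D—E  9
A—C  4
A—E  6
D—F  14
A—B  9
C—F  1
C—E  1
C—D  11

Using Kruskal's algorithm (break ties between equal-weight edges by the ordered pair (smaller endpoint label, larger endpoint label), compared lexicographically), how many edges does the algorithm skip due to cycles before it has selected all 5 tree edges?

0

Kruskal: consider edges lightest-first.
C—E (1): add — endpoints in different components.
C—F (1): add — endpoints in different components.
B—E (2): add — endpoints in different components.
A—C (4): add — endpoints in different components.
A—D (5): add — endpoints in different components.
Edges rejected before the tree was complete: 0.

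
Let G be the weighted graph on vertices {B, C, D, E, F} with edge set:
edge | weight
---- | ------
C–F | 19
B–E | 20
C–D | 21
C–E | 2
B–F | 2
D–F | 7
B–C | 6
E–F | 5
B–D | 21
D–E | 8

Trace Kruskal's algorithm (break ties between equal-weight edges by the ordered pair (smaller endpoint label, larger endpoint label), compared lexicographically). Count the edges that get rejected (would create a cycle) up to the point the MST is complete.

Kruskal: consider edges lightest-first.
B–F (2): add. Components now {B,F} {C} {D} {E}
C–E (2): add. Components now {B,F} {C,E} {D}
E–F (5): add. Components now {B,C,E,F} {D}
B–C (6): skip — B and C already connected.
D–F (7): add. Components now {B,C,D,E,F}
Edges rejected before the tree was complete: 1.

1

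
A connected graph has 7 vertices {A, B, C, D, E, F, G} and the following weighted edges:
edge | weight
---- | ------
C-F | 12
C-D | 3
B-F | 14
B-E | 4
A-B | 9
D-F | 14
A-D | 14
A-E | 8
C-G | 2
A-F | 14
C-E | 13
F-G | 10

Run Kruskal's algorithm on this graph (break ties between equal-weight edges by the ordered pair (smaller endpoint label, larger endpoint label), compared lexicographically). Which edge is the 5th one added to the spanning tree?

Kruskal's algorithm — process edges by increasing weight (ties by edge label):
C-G (2): add. Components now {A} {B} {C,G} {D} {E} {F}
C-D (3): add. Components now {A} {B} {C,D,G} {E} {F}
B-E (4): add. Components now {A} {B,E} {C,D,G} {F}
A-E (8): add. Components now {A,B,E} {C,D,G} {F}
A-B (9): skip — A and B already connected.
F-G (10): add. Components now {A,B,E} {C,D,F,G}
C-F (12): skip — C and F already connected.
C-E (13): add. Components now {A,B,C,D,E,F,G}
The 5th edge added is F-G.

F-G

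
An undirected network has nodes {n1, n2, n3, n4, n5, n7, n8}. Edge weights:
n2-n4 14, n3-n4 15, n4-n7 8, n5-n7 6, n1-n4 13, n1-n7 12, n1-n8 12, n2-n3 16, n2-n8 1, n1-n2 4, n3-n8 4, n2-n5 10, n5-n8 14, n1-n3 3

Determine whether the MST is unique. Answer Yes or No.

No

Kruskal: consider edges lightest-first.
n2-n8 (1): add. Components now {n5} {n7} {n4} {n3} {n2,n8} {n1}
n1-n3 (3): add. Components now {n5} {n7} {n4} {n1,n3} {n2,n8}
n1-n2 (4): add. Components now {n5} {n7} {n4} {n1,n2,n3,n8}
n3-n8 (4): skip — n3 and n8 already connected.
n5-n7 (6): add. Components now {n5,n7} {n4} {n1,n2,n3,n8}
n4-n7 (8): add. Components now {n4,n5,n7} {n1,n2,n3,n8}
n2-n5 (10): add. Components now {n1,n2,n3,n4,n5,n7,n8}
Non-tree edge n3-n8 has weight 4, equal to the heaviest edge on its tree cycle — swapping gives another MST of the same weight. Not unique.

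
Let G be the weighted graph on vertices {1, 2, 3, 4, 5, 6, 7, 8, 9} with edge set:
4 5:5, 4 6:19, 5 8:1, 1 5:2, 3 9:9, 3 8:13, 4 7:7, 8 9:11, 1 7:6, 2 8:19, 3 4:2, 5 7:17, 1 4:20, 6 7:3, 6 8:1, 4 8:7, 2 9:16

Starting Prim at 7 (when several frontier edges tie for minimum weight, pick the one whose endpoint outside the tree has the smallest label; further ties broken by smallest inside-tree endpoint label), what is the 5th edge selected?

Prim's algorithm from 7:
Step 1: cheapest edge leaving the tree is 6 7 (3); add 6.
Step 2: cheapest edge leaving the tree is 6 8 (1); add 8.
Step 3: cheapest edge leaving the tree is 5 8 (1); add 5.
Step 4: cheapest edge leaving the tree is 1 5 (2); add 1.
Step 5: cheapest edge leaving the tree is 4 5 (5); add 4.
Step 6: cheapest edge leaving the tree is 3 4 (2); add 3.
Step 7: cheapest edge leaving the tree is 3 9 (9); add 9.
Step 8: cheapest edge leaving the tree is 2 9 (16); add 2.
The 5th edge added is 4 5.

4-5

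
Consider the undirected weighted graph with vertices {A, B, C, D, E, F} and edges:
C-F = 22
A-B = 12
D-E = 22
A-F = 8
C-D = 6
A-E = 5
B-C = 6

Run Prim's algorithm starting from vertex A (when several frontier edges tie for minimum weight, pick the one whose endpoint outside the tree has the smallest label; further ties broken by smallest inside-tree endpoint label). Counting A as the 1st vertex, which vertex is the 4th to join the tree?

B

Prim's algorithm from A:
Step 1: frontier [A-E 5, A-F 8, A-B 12] → take A-E (5); add E.
Step 2: frontier [A-F 8, A-B 12, D-E 22] → take A-F (8); add F.
Step 3: frontier [A-B 12, D-E 22, C-F 22] → take A-B (12); add B.
Step 4: frontier [B-C 6, D-E 22, C-F 22] → take B-C (6); add C.
Step 5: frontier [C-D 6, D-E 22] → take C-D (6); add D.
Vertex order: A, E, F, B, C, D. The 4th vertex is B.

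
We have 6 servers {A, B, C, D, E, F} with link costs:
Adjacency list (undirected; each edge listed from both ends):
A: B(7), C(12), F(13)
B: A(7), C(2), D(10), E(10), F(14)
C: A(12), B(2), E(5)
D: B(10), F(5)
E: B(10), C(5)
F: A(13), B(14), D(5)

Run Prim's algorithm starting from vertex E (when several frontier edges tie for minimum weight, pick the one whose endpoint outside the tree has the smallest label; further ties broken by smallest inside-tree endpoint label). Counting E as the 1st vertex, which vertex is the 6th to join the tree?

Grow the tree from E using Prim:
Step 1: cheapest edge leaving the tree is C E (5); add C.
Step 2: cheapest edge leaving the tree is B C (2); add B.
Step 3: cheapest edge leaving the tree is A B (7); add A.
Step 4: cheapest edge leaving the tree is B D (10); add D.
Step 5: cheapest edge leaving the tree is D F (5); add F.
Vertex order: E, C, B, A, D, F. The 6th vertex is F.

F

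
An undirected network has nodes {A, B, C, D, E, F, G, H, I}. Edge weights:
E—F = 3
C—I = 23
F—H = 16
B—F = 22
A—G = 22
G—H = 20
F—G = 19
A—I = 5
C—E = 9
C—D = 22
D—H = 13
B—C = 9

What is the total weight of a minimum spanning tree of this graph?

Kruskal's algorithm — process edges by increasing weight (ties by edge label):
E—F (3): add — endpoints in different components.
A—I (5): add — endpoints in different components.
B—C (9): add — endpoints in different components.
C—E (9): add — endpoints in different components.
D—H (13): add — endpoints in different components.
F—H (16): add — endpoints in different components.
F—G (19): add — endpoints in different components.
G—H (20): skip — G and H already connected.
A—G (22): add — endpoints in different components.
MST edges: E—F, A—I, B—C, C—E, D—H, F—H, F—G, A—G; total weight 3+5+9+9+13+16+19+22 = 96.

96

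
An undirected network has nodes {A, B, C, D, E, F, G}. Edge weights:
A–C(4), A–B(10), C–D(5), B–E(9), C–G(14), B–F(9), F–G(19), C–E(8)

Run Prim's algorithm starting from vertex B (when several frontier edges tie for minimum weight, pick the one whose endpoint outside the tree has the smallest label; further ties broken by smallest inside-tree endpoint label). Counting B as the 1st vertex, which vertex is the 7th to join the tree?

G

Prim's algorithm from B:
Step 1: frontier [B–E 9, B–F 9, A–B 10] → take B–E (9); add E.
Step 2: frontier [B–F 9, A–B 10, C–E 8] → take C–E (8); add C.
Step 3: frontier [B–F 9, A–B 10, A–C 4, C–D 5, C–G 14] → take A–C (4); add A.
Step 4: frontier [B–F 9, C–D 5, C–G 14] → take C–D (5); add D.
Step 5: frontier [B–F 9, C–G 14] → take B–F (9); add F.
Step 6: frontier [C–G 14, F–G 19] → take C–G (14); add G.
Vertex order: B, E, C, A, D, F, G. The 7th vertex is G.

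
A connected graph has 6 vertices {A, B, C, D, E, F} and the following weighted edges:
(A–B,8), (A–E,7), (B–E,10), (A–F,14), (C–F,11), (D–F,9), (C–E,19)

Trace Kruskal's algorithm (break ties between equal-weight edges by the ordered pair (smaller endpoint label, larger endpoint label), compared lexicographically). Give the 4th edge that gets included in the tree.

C-F

Kruskal's algorithm — process edges by increasing weight (ties by edge label):
A–E (7): add. Components now {A,E} {B} {C} {D} {F}
A–B (8): add. Components now {A,B,E} {C} {D} {F}
D–F (9): add. Components now {A,B,E} {C} {D,F}
B–E (10): skip — B and E already connected.
C–F (11): add. Components now {A,B,E} {C,D,F}
A–F (14): add. Components now {A,B,C,D,E,F}
The 4th edge added is C–F.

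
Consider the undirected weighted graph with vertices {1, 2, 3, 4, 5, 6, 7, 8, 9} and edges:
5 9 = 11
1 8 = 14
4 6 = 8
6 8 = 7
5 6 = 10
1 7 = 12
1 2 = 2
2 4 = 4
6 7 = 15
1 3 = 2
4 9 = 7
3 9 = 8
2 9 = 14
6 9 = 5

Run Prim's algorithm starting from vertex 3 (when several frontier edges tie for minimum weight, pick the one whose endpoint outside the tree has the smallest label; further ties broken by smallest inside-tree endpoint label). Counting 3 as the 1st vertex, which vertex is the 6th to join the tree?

Prim, starting at 3.
Step 1: frontier [1 3 2, 3 9 8] → take 1 3 (2); add 1.
Step 2: frontier [1 2 2, 1 7 12, 1 8 14, 3 9 8] → take 1 2 (2); add 2.
Step 3: frontier [1 7 12, 1 8 14, 2 4 4, 2 9 14, 3 9 8] → take 2 4 (4); add 4.
Step 4: frontier [1 7 12, 1 8 14, 2 9 14, 3 9 8, 4 9 7, 4 6 8] → take 4 9 (7); add 9.
Step 5: frontier [1 7 12, 1 8 14, 4 6 8, 6 9 5, 5 9 11] → take 6 9 (5); add 6.
Step 6: frontier [1 7 12, 1 8 14, 6 8 7, 5 6 10, 6 7 15, 5 9 11] → take 6 8 (7); add 8.
Step 7: frontier [1 7 12, 5 6 10, 6 7 15, 5 9 11] → take 5 6 (10); add 5.
Step 8: frontier [1 7 12, 6 7 15] → take 1 7 (12); add 7.
Vertex order: 3, 1, 2, 4, 9, 6, 8, 5, 7. The 6th vertex is 6.

6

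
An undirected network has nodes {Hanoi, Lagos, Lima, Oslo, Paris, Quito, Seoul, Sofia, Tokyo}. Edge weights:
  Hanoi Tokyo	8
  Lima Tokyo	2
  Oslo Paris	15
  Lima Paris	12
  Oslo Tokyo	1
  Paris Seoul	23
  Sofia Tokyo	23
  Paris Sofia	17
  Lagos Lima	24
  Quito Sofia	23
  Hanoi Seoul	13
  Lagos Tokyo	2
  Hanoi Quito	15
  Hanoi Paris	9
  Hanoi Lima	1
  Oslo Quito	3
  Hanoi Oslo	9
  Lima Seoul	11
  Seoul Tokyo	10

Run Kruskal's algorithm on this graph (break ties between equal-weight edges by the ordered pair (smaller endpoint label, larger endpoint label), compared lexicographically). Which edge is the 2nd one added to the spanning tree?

Kruskal's algorithm — process edges by increasing weight (ties by edge label):
Hanoi Lima (1): add — endpoints in different components.
Oslo Tokyo (1): add — endpoints in different components.
Lagos Tokyo (2): add — endpoints in different components.
Lima Tokyo (2): add — endpoints in different components.
Oslo Quito (3): add — endpoints in different components.
Hanoi Tokyo (8): skip — Hanoi and Tokyo already connected.
Hanoi Oslo (9): skip — Hanoi and Oslo already connected.
Hanoi Paris (9): add — endpoints in different components.
Seoul Tokyo (10): add — endpoints in different components.
Lima Seoul (11): skip — Lima and Seoul already connected.
Lima Paris (12): skip — Lima and Paris already connected.
Hanoi Seoul (13): skip — Seoul and Hanoi already connected.
Hanoi Quito (15): skip — Quito and Hanoi already connected.
Oslo Paris (15): skip — Paris and Oslo already connected.
Paris Sofia (17): add — endpoints in different components.
The 2nd edge added is Oslo Tokyo.

Oslo-Tokyo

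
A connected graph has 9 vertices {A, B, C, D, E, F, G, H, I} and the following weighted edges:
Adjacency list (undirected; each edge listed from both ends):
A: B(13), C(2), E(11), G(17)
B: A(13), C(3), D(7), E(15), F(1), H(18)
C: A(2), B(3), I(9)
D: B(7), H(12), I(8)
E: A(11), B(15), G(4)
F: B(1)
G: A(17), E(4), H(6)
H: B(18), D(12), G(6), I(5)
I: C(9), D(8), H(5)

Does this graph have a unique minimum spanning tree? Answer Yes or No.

Sort edges by weight, then run Kruskal:
B–F (1): add — endpoints in different components.
A–C (2): add — endpoints in different components.
B–C (3): add — endpoints in different components.
E–G (4): add — endpoints in different components.
H–I (5): add — endpoints in different components.
G–H (6): add — endpoints in different components.
B–D (7): add — endpoints in different components.
D–I (8): add — endpoints in different components.
Every non-tree edge has weight strictly greater than the heaviest edge on the tree path between its endpoints, so the MST is unique.

Yes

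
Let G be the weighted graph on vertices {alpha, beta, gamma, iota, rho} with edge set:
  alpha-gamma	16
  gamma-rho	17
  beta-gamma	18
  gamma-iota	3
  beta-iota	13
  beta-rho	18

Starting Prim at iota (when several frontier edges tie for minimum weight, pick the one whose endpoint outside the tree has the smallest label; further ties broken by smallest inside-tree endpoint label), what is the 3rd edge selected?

Prim's algorithm from iota:
Step 1: cheapest edge leaving the tree is gamma-iota (3); add gamma.
Step 2: cheapest edge leaving the tree is beta-iota (13); add beta.
Step 3: cheapest edge leaving the tree is alpha-gamma (16); add alpha.
Step 4: cheapest edge leaving the tree is gamma-rho (17); add rho.
The 3rd edge added is alpha-gamma.

alpha-gamma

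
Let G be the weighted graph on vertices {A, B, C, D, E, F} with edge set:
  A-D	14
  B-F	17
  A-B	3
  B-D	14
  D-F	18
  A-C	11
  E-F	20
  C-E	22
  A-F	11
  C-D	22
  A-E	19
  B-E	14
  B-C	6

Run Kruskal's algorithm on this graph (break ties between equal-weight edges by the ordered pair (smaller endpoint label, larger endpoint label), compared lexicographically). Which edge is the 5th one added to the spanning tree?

B-E

Kruskal's algorithm — process edges by increasing weight (ties by edge label):
A-B (3): add. Components now {A,B} {C} {D} {E} {F}
B-C (6): add. Components now {A,B,C} {D} {E} {F}
A-C (11): skip — A and C already connected.
A-F (11): add. Components now {A,B,C,F} {D} {E}
A-D (14): add. Components now {A,B,C,D,F} {E}
B-D (14): skip — B and D already connected.
B-E (14): add. Components now {A,B,C,D,E,F}
The 5th edge added is B-E.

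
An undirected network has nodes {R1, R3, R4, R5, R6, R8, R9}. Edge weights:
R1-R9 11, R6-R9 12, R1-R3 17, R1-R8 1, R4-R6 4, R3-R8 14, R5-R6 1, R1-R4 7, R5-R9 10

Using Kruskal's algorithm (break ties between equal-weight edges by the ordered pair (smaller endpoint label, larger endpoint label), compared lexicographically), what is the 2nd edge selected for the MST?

Sort edges by weight, then run Kruskal:
R1-R8 (1): add — endpoints in different components.
R5-R6 (1): add — endpoints in different components.
R4-R6 (4): add — endpoints in different components.
R1-R4 (7): add — endpoints in different components.
R5-R9 (10): add — endpoints in different components.
R1-R9 (11): skip — R1 and R9 already connected.
R6-R9 (12): skip — R9 and R6 already connected.
R3-R8 (14): add — endpoints in different components.
The 2nd edge added is R5-R6.

R5-R6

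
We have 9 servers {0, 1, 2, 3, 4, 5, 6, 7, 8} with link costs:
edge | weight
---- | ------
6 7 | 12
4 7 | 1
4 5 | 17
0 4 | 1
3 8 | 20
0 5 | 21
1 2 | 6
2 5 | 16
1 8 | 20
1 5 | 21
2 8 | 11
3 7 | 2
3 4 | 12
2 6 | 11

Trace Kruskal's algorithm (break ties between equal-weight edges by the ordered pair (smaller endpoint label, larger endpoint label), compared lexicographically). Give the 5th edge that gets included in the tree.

2-6

Kruskal: consider edges lightest-first.
0 4 (1): add — endpoints in different components.
4 7 (1): add — endpoints in different components.
3 7 (2): add — endpoints in different components.
1 2 (6): add — endpoints in different components.
2 6 (11): add — endpoints in different components.
2 8 (11): add — endpoints in different components.
3 4 (12): skip — 3 and 4 already connected.
6 7 (12): add — endpoints in different components.
2 5 (16): add — endpoints in different components.
The 5th edge added is 2 6.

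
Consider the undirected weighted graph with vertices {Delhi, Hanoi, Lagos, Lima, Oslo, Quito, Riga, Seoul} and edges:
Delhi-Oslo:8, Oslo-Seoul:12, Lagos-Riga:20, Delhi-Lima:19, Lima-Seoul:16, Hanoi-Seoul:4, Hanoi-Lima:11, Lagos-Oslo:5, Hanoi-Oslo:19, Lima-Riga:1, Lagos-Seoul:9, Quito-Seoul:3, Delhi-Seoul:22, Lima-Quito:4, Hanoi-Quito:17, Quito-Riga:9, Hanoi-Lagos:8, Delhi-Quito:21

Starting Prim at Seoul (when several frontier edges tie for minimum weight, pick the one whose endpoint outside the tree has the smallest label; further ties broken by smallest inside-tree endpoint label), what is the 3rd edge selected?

Grow the tree from Seoul using Prim:
Step 1: cheapest edge leaving the tree is Quito-Seoul (3); add Quito.
Step 2: cheapest edge leaving the tree is Hanoi-Seoul (4); add Hanoi.
Step 3: cheapest edge leaving the tree is Lima-Quito (4); add Lima.
Step 4: cheapest edge leaving the tree is Lima-Riga (1); add Riga.
Step 5: cheapest edge leaving the tree is Hanoi-Lagos (8); add Lagos.
Step 6: cheapest edge leaving the tree is Lagos-Oslo (5); add Oslo.
Step 7: cheapest edge leaving the tree is Delhi-Oslo (8); add Delhi.
The 3rd edge added is Lima-Quito.

Lima-Quito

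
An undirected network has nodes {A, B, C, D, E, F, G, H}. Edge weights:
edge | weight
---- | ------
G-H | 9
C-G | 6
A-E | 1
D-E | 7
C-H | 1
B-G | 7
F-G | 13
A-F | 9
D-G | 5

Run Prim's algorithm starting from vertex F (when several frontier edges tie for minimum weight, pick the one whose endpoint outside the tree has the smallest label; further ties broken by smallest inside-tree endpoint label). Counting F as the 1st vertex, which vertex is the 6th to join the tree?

C

Prim's algorithm from F:
Step 1: cheapest edge leaving the tree is A-F (9); add A.
Step 2: cheapest edge leaving the tree is A-E (1); add E.
Step 3: cheapest edge leaving the tree is D-E (7); add D.
Step 4: cheapest edge leaving the tree is D-G (5); add G.
Step 5: cheapest edge leaving the tree is C-G (6); add C.
Step 6: cheapest edge leaving the tree is C-H (1); add H.
Step 7: cheapest edge leaving the tree is B-G (7); add B.
Vertex order: F, A, E, D, G, C, H, B. The 6th vertex is C.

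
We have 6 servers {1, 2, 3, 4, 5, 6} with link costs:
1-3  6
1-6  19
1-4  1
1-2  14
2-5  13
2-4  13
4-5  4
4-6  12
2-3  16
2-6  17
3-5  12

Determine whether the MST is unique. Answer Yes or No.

No

Sort edges by weight, then run Kruskal:
1-4 (1): add — endpoints in different components.
4-5 (4): add — endpoints in different components.
1-3 (6): add — endpoints in different components.
3-5 (12): skip — 3 and 5 already connected.
4-6 (12): add — endpoints in different components.
2-4 (13): add — endpoints in different components.
Non-tree edge 2-5 has weight 13, equal to the heaviest edge on its tree cycle — swapping gives another MST of the same weight. Not unique.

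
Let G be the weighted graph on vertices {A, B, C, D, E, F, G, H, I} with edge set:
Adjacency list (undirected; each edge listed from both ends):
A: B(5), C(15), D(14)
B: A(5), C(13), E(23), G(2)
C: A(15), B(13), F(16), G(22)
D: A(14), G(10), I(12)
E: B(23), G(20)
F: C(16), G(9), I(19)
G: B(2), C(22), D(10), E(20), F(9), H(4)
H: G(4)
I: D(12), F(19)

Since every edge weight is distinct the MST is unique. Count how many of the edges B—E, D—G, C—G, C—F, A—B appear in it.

Kruskal's algorithm — process edges by increasing weight (ties by edge label):
B—G (2): add — endpoints in different components.
G—H (4): add — endpoints in different components.
A—B (5): add — endpoints in different components.
F—G (9): add — endpoints in different components.
D—G (10): add — endpoints in different components.
D—I (12): add — endpoints in different components.
B—C (13): add — endpoints in different components.
A—D (14): skip — A and D already connected.
A—C (15): skip — A and C already connected.
C—F (16): skip — C and F already connected.
F—I (19): skip — F and I already connected.
E—G (20): add — endpoints in different components.
MST edge set: {B—G, G—H, A—B, F—G, D—G, D—I, B—C, E—G}.
Of the listed edges, {D—G, A—B} are in the MST → 2.

2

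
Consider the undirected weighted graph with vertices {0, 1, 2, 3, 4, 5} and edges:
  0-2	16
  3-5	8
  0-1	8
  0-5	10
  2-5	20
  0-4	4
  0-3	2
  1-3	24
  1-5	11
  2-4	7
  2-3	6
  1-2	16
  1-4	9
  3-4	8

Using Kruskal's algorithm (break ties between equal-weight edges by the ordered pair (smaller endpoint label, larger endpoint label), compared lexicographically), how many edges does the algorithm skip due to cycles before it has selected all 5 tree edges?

2

Kruskal: consider edges lightest-first.
0-3 (2): add — endpoints in different components.
0-4 (4): add — endpoints in different components.
2-3 (6): add — endpoints in different components.
2-4 (7): skip — 2 and 4 already connected.
0-1 (8): add — endpoints in different components.
3-4 (8): skip — 3 and 4 already connected.
3-5 (8): add — endpoints in different components.
Edges rejected before the tree was complete: 2.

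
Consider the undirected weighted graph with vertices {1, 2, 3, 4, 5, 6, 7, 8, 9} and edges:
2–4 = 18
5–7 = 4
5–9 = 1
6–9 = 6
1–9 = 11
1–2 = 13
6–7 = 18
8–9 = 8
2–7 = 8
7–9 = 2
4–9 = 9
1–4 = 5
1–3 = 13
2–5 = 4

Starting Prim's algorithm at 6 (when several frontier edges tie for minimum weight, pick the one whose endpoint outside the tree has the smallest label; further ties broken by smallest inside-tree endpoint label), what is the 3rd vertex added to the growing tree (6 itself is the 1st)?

Prim's algorithm from 6:
Step 1: frontier [6–9 6, 6–7 18] → take 6–9 (6); add 9.
Step 2: frontier [6–7 18, 5–9 1, 7–9 2, 8–9 8, 4–9 9, 1–9 11] → take 5–9 (1); add 5.
Step 3: frontier [2–5 4, 5–7 4, 6–7 18, 7–9 2, 8–9 8, 4–9 9, 1–9 11] → take 7–9 (2); add 7.
Step 4: frontier [2–5 4, 2–7 8, 8–9 8, 4–9 9, 1–9 11] → take 2–5 (4); add 2.
Step 5: frontier [1–2 13, 2–4 18, 8–9 8, 4–9 9, 1–9 11] → take 8–9 (8); add 8.
Step 6: frontier [1–2 13, 2–4 18, 4–9 9, 1–9 11] → take 4–9 (9); add 4.
Step 7: frontier [1–2 13, 1–4 5, 1–9 11] → take 1–4 (5); add 1.
Step 8: frontier [1–3 13] → take 1–3 (13); add 3.
Vertex order: 6, 9, 5, 7, 2, 8, 4, 1, 3. The 3rd vertex is 5.

5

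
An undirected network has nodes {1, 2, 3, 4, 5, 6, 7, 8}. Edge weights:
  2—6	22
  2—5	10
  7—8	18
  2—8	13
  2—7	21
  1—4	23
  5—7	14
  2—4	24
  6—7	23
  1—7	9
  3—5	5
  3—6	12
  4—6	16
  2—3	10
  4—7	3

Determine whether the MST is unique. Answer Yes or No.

Kruskal: consider edges lightest-first.
4—7 (3): add — endpoints in different components.
3—5 (5): add — endpoints in different components.
1—7 (9): add — endpoints in different components.
2—3 (10): add — endpoints in different components.
2—5 (10): skip — 2 and 5 already connected.
3—6 (12): add — endpoints in different components.
2—8 (13): add — endpoints in different components.
5—7 (14): add — endpoints in different components.
Non-tree edge 2—5 has weight 10, equal to the heaviest edge on its tree cycle — swapping gives another MST of the same weight. Not unique.

No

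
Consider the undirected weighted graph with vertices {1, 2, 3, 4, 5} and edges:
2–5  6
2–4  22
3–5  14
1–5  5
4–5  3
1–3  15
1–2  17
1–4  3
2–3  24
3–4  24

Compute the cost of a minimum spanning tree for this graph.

Grow the tree from 4 using Prim:
Step 1: frontier [1–4 3, 4–5 3, 2–4 22, 3–4 24] → take 1–4 (3); add 1.
Step 2: frontier [1–5 5, 1–3 15, 1–2 17, 4–5 3, 2–4 22, 3–4 24] → take 4–5 (3); add 5.
Step 3: frontier [1–3 15, 1–2 17, 2–4 22, 3–4 24, 2–5 6, 3–5 14] → take 2–5 (6); add 2.
Step 4: frontier [1–3 15, 2–3 24, 3–4 24, 3–5 14] → take 3–5 (14); add 3.
MST edges: 1–4, 4–5, 2–5, 3–5; total weight 3+3+6+14 = 26.

26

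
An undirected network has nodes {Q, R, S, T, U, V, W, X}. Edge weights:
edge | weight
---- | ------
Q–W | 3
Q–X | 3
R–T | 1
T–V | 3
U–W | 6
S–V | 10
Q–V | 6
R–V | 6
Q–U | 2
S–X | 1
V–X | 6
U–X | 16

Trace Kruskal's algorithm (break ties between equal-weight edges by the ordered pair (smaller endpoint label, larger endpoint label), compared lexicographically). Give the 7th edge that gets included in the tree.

Sort edges by weight, then run Kruskal:
R–T (1): add — endpoints in different components.
S–X (1): add — endpoints in different components.
Q–U (2): add — endpoints in different components.
Q–W (3): add — endpoints in different components.
Q–X (3): add — endpoints in different components.
T–V (3): add — endpoints in different components.
Q–V (6): add — endpoints in different components.
The 7th edge added is Q–V.

Q-V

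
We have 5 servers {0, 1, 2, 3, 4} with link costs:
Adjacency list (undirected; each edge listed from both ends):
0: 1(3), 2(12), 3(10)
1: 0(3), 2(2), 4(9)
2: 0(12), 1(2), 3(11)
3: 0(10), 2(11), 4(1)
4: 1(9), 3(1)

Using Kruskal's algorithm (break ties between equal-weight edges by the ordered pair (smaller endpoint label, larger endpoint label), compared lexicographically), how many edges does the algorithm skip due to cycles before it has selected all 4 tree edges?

Sort edges by weight, then run Kruskal:
3–4 (1): add — endpoints in different components.
1–2 (2): add — endpoints in different components.
0–1 (3): add — endpoints in different components.
1–4 (9): add — endpoints in different components.
Edges rejected before the tree was complete: 0.

0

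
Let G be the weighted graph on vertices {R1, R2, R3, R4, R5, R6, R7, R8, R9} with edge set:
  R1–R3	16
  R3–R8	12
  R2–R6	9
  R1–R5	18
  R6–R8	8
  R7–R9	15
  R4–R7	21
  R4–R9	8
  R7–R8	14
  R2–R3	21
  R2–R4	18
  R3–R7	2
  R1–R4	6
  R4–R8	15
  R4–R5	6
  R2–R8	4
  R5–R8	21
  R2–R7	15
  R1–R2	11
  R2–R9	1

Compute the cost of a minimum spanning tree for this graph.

47

Kruskal's algorithm — process edges by increasing weight (ties by edge label):
R2–R9 (1): add — endpoints in different components.
R3–R7 (2): add — endpoints in different components.
R2–R8 (4): add — endpoints in different components.
R1–R4 (6): add — endpoints in different components.
R4–R5 (6): add — endpoints in different components.
R4–R9 (8): add — endpoints in different components.
R6–R8 (8): add — endpoints in different components.
R2–R6 (9): skip — R2 and R6 already connected.
R1–R2 (11): skip — R1 and R2 already connected.
R3–R8 (12): add — endpoints in different components.
MST edges: R2–R9, R3–R7, R2–R8, R1–R4, R4–R5, R4–R9, R6–R8, R3–R8; total weight 1+2+4+6+6+8+8+12 = 47.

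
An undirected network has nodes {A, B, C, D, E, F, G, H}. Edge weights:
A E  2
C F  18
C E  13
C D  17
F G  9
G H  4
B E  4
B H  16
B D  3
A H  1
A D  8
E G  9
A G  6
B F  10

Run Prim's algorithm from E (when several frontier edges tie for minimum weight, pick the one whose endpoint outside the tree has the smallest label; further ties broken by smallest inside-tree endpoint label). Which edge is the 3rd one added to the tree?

B-E

Prim, starting at E.
Step 1: frontier [A E 2, B E 4, E G 9, C E 13] → take A E (2); add A.
Step 2: frontier [A H 1, A G 6, A D 8, B E 4, E G 9, C E 13] → take A H (1); add H.
Step 3: frontier [A G 6, A D 8, B E 4, E G 9, C E 13, G H 4, B H 16] → take B E (4); add B.
Step 4: frontier [A G 6, A D 8, B D 3, B F 10, E G 9, C E 13, G H 4] → take B D (3); add D.
Step 5: frontier [A G 6, B F 10, C D 17, E G 9, C E 13, G H 4] → take G H (4); add G.
Step 6: frontier [B F 10, C D 17, C E 13, F G 9] → take F G (9); add F.
Step 7: frontier [C D 17, C E 13, C F 18] → take C E (13); add C.
The 3rd edge added is B E.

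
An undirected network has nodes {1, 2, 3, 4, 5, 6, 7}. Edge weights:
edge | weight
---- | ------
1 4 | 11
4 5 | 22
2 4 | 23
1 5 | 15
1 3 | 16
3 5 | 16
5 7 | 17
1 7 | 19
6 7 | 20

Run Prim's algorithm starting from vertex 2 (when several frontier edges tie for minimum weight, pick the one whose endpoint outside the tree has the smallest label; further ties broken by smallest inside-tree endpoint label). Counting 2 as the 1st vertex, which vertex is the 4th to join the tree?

Prim's algorithm from 2:
Step 1: frontier [2 4 23] → take 2 4 (23); add 4.
Step 2: frontier [1 4 11, 4 5 22] → take 1 4 (11); add 1.
Step 3: frontier [1 5 15, 1 3 16, 1 7 19, 4 5 22] → take 1 5 (15); add 5.
Step 4: frontier [1 3 16, 1 7 19, 3 5 16, 5 7 17] → take 1 3 (16); add 3.
Step 5: frontier [1 7 19, 5 7 17] → take 5 7 (17); add 7.
Step 6: frontier [6 7 20] → take 6 7 (20); add 6.
Vertex order: 2, 4, 1, 5, 3, 7, 6. The 4th vertex is 5.

5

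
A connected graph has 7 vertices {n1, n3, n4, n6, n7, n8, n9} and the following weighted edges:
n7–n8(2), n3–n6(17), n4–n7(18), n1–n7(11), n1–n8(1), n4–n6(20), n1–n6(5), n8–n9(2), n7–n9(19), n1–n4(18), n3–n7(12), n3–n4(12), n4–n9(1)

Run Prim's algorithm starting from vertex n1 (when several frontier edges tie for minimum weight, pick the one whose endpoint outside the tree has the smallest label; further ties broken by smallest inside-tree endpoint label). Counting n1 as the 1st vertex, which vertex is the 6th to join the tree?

Prim's algorithm from n1:
Step 1: frontier [n1–n8 1, n1–n6 5, n1–n7 11, n1–n4 18] → take n1–n8 (1); add n8.
Step 2: frontier [n1–n6 5, n1–n7 11, n1–n4 18, n7–n8 2, n8–n9 2] → take n7–n8 (2); add n7.
Step 3: frontier [n1–n6 5, n1–n4 18, n3–n7 12, n4–n7 18, n7–n9 19, n8–n9 2] → take n8–n9 (2); add n9.
Step 4: frontier [n1–n6 5, n1–n4 18, n3–n7 12, n4–n7 18, n4–n9 1] → take n4–n9 (1); add n4.
Step 5: frontier [n1–n6 5, n3–n4 12, n4–n6 20, n3–n7 12] → take n1–n6 (5); add n6.
Step 6: frontier [n3–n4 12, n3–n6 17, n3–n7 12] → take n3–n4 (12); add n3.
Vertex order: n1, n8, n7, n9, n4, n6, n3. The 6th vertex is n6.

n6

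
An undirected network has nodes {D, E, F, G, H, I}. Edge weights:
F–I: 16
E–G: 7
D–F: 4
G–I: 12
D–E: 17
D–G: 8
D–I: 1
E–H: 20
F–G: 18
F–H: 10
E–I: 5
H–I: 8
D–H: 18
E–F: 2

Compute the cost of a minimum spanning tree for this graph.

Prim's algorithm from F:
Step 1: cheapest edge leaving the tree is E–F (2); add E.
Step 2: cheapest edge leaving the tree is D–F (4); add D.
Step 3: cheapest edge leaving the tree is D–I (1); add I.
Step 4: cheapest edge leaving the tree is E–G (7); add G.
Step 5: cheapest edge leaving the tree is H–I (8); add H.
MST edges: E–F, D–F, D–I, E–G, H–I; total weight 2+4+1+7+8 = 22.

22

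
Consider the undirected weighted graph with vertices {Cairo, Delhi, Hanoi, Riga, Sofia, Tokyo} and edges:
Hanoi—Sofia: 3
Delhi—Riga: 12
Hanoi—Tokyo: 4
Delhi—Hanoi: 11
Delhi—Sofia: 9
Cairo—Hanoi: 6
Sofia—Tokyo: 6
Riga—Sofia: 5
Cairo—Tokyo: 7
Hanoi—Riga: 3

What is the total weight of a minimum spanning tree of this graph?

25

Prim, starting at Sofia.
Step 1: frontier [Hanoi—Sofia 3, Riga—Sofia 5, Sofia—Tokyo 6, Delhi—Sofia 9] → take Hanoi—Sofia (3); add Hanoi.
Step 2: frontier [Hanoi—Riga 3, Hanoi—Tokyo 4, Cairo—Hanoi 6, Delhi—Hanoi 11, Riga—Sofia 5, Sofia—Tokyo 6, Delhi—Sofia 9] → take Hanoi—Riga (3); add Riga.
Step 3: frontier [Hanoi—Tokyo 4, Cairo—Hanoi 6, Delhi—Hanoi 11, Delhi—Riga 12, Sofia—Tokyo 6, Delhi—Sofia 9] → take Hanoi—Tokyo (4); add Tokyo.
Step 4: frontier [Cairo—Hanoi 6, Delhi—Hanoi 11, Delhi—Riga 12, Delhi—Sofia 9, Cairo—Tokyo 7] → take Cairo—Hanoi (6); add Cairo.
Step 5: frontier [Delhi—Hanoi 11, Delhi—Riga 12, Delhi—Sofia 9] → take Delhi—Sofia (9); add Delhi.
MST edges: Hanoi—Sofia, Hanoi—Riga, Hanoi—Tokyo, Cairo—Hanoi, Delhi—Sofia; total weight 3+3+4+6+9 = 25.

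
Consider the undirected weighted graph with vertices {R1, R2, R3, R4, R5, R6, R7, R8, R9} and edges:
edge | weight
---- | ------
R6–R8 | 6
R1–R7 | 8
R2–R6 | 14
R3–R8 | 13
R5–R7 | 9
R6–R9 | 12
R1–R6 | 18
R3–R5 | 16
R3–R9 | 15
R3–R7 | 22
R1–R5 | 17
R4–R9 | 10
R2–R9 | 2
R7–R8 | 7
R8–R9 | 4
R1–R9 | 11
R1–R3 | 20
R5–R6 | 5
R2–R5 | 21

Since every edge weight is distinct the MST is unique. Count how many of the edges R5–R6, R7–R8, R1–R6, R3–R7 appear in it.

Sort edges by weight, then run Kruskal:
R2–R9 (2): add — endpoints in different components.
R8–R9 (4): add — endpoints in different components.
R5–R6 (5): add — endpoints in different components.
R6–R8 (6): add — endpoints in different components.
R7–R8 (7): add — endpoints in different components.
R1–R7 (8): add — endpoints in different components.
R5–R7 (9): skip — R5 and R7 already connected.
R4–R9 (10): add — endpoints in different components.
R1–R9 (11): skip — R1 and R9 already connected.
R6–R9 (12): skip — R9 and R6 already connected.
R3–R8 (13): add — endpoints in different components.
MST edge set: {R2–R9, R8–R9, R5–R6, R6–R8, R7–R8, R1–R7, R4–R9, R3–R8}.
Of the listed edges, {R5–R6, R7–R8} are in the MST → 2.

2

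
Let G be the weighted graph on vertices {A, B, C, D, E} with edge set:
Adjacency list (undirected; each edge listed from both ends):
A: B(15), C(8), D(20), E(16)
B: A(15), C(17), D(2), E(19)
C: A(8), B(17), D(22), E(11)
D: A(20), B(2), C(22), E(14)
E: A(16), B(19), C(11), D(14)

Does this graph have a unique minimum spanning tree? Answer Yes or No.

Yes

Sort edges by weight, then run Kruskal:
B–D (2): add. Components now {A} {B,D} {C} {E}
A–C (8): add. Components now {A,C} {B,D} {E}
C–E (11): add. Components now {A,C,E} {B,D}
D–E (14): add. Components now {A,B,C,D,E}
Every non-tree edge has weight strictly greater than the heaviest edge on the tree path between its endpoints, so the MST is unique.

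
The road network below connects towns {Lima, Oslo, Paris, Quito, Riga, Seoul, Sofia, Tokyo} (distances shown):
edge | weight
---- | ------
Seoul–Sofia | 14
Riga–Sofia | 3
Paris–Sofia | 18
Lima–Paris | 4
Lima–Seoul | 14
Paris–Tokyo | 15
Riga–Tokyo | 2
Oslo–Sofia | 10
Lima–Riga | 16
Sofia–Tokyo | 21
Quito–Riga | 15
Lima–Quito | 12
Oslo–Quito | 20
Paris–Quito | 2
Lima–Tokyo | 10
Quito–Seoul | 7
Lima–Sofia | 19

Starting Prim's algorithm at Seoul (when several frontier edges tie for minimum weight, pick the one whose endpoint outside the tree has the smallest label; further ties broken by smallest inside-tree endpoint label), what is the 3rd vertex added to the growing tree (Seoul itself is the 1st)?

Paris

Grow the tree from Seoul using Prim:
Step 1: cheapest edge leaving the tree is Quito–Seoul (7); add Quito.
Step 2: cheapest edge leaving the tree is Paris–Quito (2); add Paris.
Step 3: cheapest edge leaving the tree is Lima–Paris (4); add Lima.
Step 4: cheapest edge leaving the tree is Lima–Tokyo (10); add Tokyo.
Step 5: cheapest edge leaving the tree is Riga–Tokyo (2); add Riga.
Step 6: cheapest edge leaving the tree is Riga–Sofia (3); add Sofia.
Step 7: cheapest edge leaving the tree is Oslo–Sofia (10); add Oslo.
Vertex order: Seoul, Quito, Paris, Lima, Tokyo, Riga, Sofia, Oslo. The 3rd vertex is Paris.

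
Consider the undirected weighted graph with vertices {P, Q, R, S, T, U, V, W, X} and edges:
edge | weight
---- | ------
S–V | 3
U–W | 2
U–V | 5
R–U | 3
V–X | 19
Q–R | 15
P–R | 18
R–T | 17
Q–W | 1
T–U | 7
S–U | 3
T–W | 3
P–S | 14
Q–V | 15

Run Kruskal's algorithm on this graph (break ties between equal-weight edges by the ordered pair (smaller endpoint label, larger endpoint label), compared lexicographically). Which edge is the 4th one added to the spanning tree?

Kruskal: consider edges lightest-first.
Q–W (1): add — endpoints in different components.
U–W (2): add — endpoints in different components.
R–U (3): add — endpoints in different components.
S–U (3): add — endpoints in different components.
S–V (3): add — endpoints in different components.
T–W (3): add — endpoints in different components.
U–V (5): skip — V and U already connected.
T–U (7): skip — T and U already connected.
P–S (14): add — endpoints in different components.
Q–R (15): skip — Q and R already connected.
Q–V (15): skip — V and Q already connected.
R–T (17): skip — T and R already connected.
P–R (18): skip — P and R already connected.
V–X (19): add — endpoints in different components.
The 4th edge added is S–U.

S-U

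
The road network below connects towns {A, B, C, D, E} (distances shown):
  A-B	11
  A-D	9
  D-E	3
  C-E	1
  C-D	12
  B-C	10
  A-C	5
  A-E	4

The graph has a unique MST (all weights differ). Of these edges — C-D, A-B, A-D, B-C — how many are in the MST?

Kruskal: consider edges lightest-first.
C-E (1): add. Components now {A} {B} {C,E} {D}
D-E (3): add. Components now {A} {B} {C,D,E}
A-E (4): add. Components now {A,C,D,E} {B}
A-C (5): skip — A and C already connected.
A-D (9): skip — A and D already connected.
B-C (10): add. Components now {A,B,C,D,E}
MST edge set: {C-E, D-E, A-E, B-C}.
Of the listed edges, {B-C} are in the MST → 1.

1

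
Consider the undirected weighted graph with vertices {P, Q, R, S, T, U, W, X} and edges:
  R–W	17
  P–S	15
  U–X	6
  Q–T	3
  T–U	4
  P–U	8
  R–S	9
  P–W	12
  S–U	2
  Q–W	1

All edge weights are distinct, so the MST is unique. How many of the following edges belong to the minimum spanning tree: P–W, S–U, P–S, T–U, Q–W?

3

Sort edges by weight, then run Kruskal:
Q–W (1): add — endpoints in different components.
S–U (2): add — endpoints in different components.
Q–T (3): add — endpoints in different components.
T–U (4): add — endpoints in different components.
U–X (6): add — endpoints in different components.
P–U (8): add — endpoints in different components.
R–S (9): add — endpoints in different components.
MST edge set: {Q–W, S–U, Q–T, T–U, U–X, P–U, R–S}.
Of the listed edges, {S–U, T–U, Q–W} are in the MST → 3.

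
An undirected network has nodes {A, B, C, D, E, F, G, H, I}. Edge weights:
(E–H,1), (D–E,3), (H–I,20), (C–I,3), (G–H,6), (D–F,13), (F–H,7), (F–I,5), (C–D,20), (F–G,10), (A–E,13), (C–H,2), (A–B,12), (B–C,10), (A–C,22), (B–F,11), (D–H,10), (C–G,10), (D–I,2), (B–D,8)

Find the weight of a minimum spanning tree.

Grow the tree from H using Prim:
Step 1: cheapest edge leaving the tree is E–H (1); add E.
Step 2: cheapest edge leaving the tree is C–H (2); add C.
Step 3: cheapest edge leaving the tree is D–E (3); add D.
Step 4: cheapest edge leaving the tree is D–I (2); add I.
Step 5: cheapest edge leaving the tree is F–I (5); add F.
Step 6: cheapest edge leaving the tree is G–H (6); add G.
Step 7: cheapest edge leaving the tree is B–D (8); add B.
Step 8: cheapest edge leaving the tree is A–B (12); add A.
MST edges: E–H, C–H, D–E, D–I, F–I, G–H, B–D, A–B; total weight 1+2+3+2+5+6+8+12 = 39.

39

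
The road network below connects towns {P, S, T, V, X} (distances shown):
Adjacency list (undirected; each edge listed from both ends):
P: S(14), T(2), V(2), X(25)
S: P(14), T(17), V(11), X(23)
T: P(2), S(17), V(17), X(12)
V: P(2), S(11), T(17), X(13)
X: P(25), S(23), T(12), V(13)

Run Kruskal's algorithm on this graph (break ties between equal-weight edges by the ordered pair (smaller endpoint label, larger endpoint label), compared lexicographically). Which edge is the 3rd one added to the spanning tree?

S-V

Kruskal's algorithm — process edges by increasing weight (ties by edge label):
P T (2): add — endpoints in different components.
P V (2): add — endpoints in different components.
S V (11): add — endpoints in different components.
T X (12): add — endpoints in different components.
The 3rd edge added is S V.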